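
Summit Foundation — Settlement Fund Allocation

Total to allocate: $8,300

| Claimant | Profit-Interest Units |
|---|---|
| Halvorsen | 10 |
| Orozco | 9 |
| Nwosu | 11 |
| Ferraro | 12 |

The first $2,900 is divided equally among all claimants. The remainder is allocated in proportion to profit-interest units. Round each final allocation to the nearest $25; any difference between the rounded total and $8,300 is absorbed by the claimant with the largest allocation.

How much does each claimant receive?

$2,900 shared equally gives $725 per claimant.
Remainder $5,400 by profit-interest units (total 42): Halvorsen 1,285.71 → $1,275; Orozco 1,157.14 → $1,150; Nwosu 1,414.29 → $1,425; Ferraro 1,542.86 → $1,550.
Totals: Halvorsen $725 + $1,275 = $2,000; Orozco $725 + $1,150 = $1,875; Nwosu $725 + $1,425 = $2,150; Ferraro $725 + $1,550 = $2,275.

Halvorsen: $2,000 · Orozco: $1,875 · Nwosu: $2,150 · Ferraro: $2,275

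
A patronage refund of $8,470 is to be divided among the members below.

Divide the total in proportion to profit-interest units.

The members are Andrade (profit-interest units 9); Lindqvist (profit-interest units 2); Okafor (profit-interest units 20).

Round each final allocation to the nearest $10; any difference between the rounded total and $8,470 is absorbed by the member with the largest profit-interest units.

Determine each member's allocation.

Andrade: $2,460 | Lindqvist: $550 | Okafor: $5,460

Total profit-interest units = 9 + 2 + 20 = 31.
Proportional shares: Andrade 2,459.03; Lindqvist 546.45; Okafor 5,464.52.
Rounded to nearest $10: Andrade $2,460; Lindqvist $550; Okafor $5,460. Sum = $8,470.
Rounded total matches; no reconciliation needed.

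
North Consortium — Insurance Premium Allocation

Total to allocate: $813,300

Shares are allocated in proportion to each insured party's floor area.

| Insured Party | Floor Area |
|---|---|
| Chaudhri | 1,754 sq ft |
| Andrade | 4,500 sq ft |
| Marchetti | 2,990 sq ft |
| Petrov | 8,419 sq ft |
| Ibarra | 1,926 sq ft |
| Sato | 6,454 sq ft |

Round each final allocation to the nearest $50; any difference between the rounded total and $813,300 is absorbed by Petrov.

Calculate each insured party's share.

Chaudhri: $54,800 | Andrade: $140,550 | Marchetti: $93,400 | Petrov: $262,850 | Ibarra: $60,150 | Sato: $201,550

Floor area total: 26,043.
Raw shares: Chaudhri 1,754/26,043 × $813,300 = 54,775.88; Andrade 4,500/26,043 × $813,300 = 140,531.04; Marchetti 2,990/26,043 × $813,300 = 93,375.07; Petrov 8,419/26,043 × $813,300 = 262,917.97; Ibarra 1,926/26,043 × $813,300 = 60,147.29; Sato 6,454/26,043 × $813,300 = 201,552.75.
Rounded to nearest $50: Chaudhri $54,800; Andrade $140,550; Marchetti $93,400; Petrov $262,900; Ibarra $60,150; Sato $201,550. Sum = $813,350.
Difference $813,300 − $813,350 = −$50 applied to Petrov: Petrov becomes $262,850.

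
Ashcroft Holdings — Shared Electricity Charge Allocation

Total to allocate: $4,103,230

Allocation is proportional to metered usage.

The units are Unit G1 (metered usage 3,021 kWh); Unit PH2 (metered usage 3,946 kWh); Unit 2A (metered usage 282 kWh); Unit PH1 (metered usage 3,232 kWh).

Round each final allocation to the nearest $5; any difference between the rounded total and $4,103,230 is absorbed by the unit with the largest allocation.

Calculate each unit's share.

Unit G1: $1,182,700 | Unit PH2: $1,544,825 | Unit 2A: $110,400 | Unit PH1: $1,265,305

Combined metered usage = 10,481.
Unrounded shares: Unit G1 3,021/10,481 × $4,103,230 = 1,182,698.01; Unit PH2 3,946/10,481 × $4,103,230 = 1,544,828.32; Unit 2A 282/10,481 × $4,103,230 = 110,400.81; Unit PH1 3,232/10,481 × $4,103,230 = 1,265,302.87.
At nearest $5: Unit G1 $1,182,700; Unit PH2 $1,544,830; Unit 2A $110,400; Unit PH1 $1,265,305. Sum = $4,103,235.
Difference $4,103,230 − $4,103,235 = −$5 applied to largest allocation (Unit PH2): Unit PH2 becomes $1,544,825.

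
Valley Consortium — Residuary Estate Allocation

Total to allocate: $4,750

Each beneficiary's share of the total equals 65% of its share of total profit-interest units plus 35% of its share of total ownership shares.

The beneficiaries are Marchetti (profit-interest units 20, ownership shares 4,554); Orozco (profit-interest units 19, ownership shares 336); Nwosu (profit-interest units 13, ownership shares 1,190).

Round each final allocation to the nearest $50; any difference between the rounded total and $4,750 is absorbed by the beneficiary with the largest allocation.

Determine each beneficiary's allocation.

Profit-interest units total 52; ownership shares total 6,080.
Combined weights (65% profit-interest units + 35% ownership shares): Marchetti 0.5122; Orozco 0.2568; Nwosu 0.2310.
Proportional shares: Marchetti 2,432.73; Orozco 1,220.00; Nwosu 1,097.27.
After rounding ($50): Marchetti $2,450; Orozco $1,200; Nwosu $1,100. Sum = $4,750.
No rounding difference to absorb.

Marchetti: $2,450; Orozco: $1,200; Nwosu: $1,100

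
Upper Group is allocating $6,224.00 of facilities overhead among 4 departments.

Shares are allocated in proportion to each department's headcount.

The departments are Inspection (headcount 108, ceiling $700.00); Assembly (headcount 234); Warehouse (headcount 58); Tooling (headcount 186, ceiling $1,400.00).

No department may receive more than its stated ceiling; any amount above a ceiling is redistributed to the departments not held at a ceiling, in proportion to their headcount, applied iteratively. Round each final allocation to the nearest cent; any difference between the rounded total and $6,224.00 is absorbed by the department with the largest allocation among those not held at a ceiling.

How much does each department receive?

Sum of headcount: 586.
Proportional shares (ignoring caps): Inspection 1,147.0853; Assembly 2,485.3515; Warehouse 616.0273; Tooling 1,975.5358.
Capped: Inspection ($700.00), Tooling ($1,400.00); residual $4,124.00 reallocated over remaining headcount 292.
Shares after redistribution: Assembly 3,304.8493 → $3,304.85; Warehouse 819.1507 → $819.15.

Inspection: $700.00 · Assembly: $3,304.85 · Warehouse: $819.15 · Tooling: $1,400.00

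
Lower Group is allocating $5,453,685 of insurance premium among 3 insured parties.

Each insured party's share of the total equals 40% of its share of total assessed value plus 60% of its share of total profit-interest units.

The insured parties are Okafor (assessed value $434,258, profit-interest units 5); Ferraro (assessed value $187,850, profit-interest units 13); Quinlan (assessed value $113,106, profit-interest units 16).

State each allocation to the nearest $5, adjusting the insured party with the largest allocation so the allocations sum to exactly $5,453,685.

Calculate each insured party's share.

Assessed value total 735,214; profit-interest units total 34.
Blended shares (40% assessed value + 60% profit-interest units): Okafor 0.3245; Ferraro 0.3316; Quinlan 0.3439.
Raw shares: Okafor 1,769,706.54; Ferraro 1,808,514.48; Quinlan 1,875,463.97.
After rounding ($5): Okafor $1,769,705; Ferraro $1,808,515; Quinlan $1,875,465. Sum = $5,453,685.
Sum already equals the total — no adjustment.

Okafor: $1,769,705 · Ferraro: $1,808,515 · Quinlan: $1,875,465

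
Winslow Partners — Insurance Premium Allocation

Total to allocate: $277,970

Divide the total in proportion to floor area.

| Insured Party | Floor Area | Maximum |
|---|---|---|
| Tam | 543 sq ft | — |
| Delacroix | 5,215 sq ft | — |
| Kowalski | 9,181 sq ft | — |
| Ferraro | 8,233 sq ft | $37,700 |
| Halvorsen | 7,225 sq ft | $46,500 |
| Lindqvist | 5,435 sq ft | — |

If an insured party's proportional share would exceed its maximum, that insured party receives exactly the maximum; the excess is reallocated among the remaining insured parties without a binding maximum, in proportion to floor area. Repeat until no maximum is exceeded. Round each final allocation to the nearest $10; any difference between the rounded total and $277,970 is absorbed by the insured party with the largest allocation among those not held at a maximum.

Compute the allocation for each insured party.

Total floor area = 35,832.
Unconstrained shares: Tam 4,212.37; Delacroix 40,455.84; Kowalski 71,222.44; Ferraro 63,868.25; Halvorsen 56,048.59; Lindqvist 42,162.51.
Held at cap: Ferraro ($37,700), Halvorsen ($46,500); balance $193,770 reallocated over remaining floor area 20,374.
Redistributed shares: Tam 5,164.28 → $5,160; Delacroix 49,598.04 → $49,600; Kowalski 87,317.29 → $87,320; Lindqvist 51,690.39 → $51,690.

Tam: $5,160 · Delacroix: $49,600 · Kowalski: $87,320 · Ferraro: $37,700 · Halvorsen: $46,500 · Lindqvist: $51,690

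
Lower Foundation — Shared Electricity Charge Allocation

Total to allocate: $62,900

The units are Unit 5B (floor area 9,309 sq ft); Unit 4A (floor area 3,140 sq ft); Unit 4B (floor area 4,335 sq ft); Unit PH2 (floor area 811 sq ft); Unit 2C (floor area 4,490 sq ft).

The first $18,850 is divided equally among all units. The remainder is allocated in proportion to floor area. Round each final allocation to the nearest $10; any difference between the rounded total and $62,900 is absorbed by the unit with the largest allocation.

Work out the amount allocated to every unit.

$18,850 shared equally gives $3,770 per unit.
Remainder $44,050 by floor area (total 22,085): Unit 5B 18,567.42 → $18,570; Unit 4A 6,262.94 → $6,260; Unit 4B 8,646.45 → $8,650; Unit PH2 1,617.59 → $1,620; Unit 2C 8,955.60 → $8,960.
Rounding difference −$10 on remainder applied to Unit 5B.
Totals: Unit 5B $3,770 + $18,560 = $22,330; Unit 4A $3,770 + $6,260 = $10,030; Unit 4B $3,770 + $8,650 = $12,420; Unit PH2 $3,770 + $1,620 = $5,390; Unit 2C $3,770 + $8,960 = $12,730.

Unit 5B: $22,330 · Unit 4A: $10,030 · Unit 4B: $12,420 · Unit PH2: $5,390 · Unit 2C: $12,730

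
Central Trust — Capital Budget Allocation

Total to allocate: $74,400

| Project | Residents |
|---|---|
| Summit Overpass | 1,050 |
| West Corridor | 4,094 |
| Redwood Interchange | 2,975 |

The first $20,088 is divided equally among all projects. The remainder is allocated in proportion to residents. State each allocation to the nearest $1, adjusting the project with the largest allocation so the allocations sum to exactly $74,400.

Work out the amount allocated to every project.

Summit Overpass: $13,720 · West Corridor: $34,083 · Redwood Interchange: $26,597

First tranche $20,088 split equally: $6,696 each.
Remainder $54,312 by residents (total 8,119): Summit Overpass 7,023.97 → $7,024; West Corridor 27,386.79 → $27,387; Redwood Interchange 19,901.24 → $19,901.
Totals: Summit Overpass $6,696 + $7,024 = $13,720; West Corridor $6,696 + $27,387 = $34,083; Redwood Interchange $6,696 + $19,901 = $26,597.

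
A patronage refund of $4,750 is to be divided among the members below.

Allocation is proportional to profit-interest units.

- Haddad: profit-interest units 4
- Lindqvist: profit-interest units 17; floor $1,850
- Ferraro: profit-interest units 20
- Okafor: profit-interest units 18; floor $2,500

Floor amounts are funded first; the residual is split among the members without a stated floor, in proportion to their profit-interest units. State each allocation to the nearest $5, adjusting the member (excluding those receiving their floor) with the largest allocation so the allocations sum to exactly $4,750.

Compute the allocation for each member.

Haddad: $65 | Lindqvist: $1,850 | Ferraro: $335 | Okafor: $2,500

Fund the minimums — Lindqvist $1,850; Okafor $2,500. Remaining pool $400.
Remaining pool split over remaining profit-interest units 24: Haddad 66.67 → $65; Ferraro 333.33 → $335.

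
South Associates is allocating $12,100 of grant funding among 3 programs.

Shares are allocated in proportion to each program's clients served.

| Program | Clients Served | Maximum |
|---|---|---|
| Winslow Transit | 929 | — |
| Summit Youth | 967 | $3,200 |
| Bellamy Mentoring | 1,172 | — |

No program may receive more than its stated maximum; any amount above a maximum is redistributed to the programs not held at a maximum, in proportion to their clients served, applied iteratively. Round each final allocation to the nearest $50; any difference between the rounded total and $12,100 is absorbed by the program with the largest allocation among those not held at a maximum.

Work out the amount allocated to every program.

Winslow Transit: $3,950 · Summit Youth: $3,200 · Bellamy Mentoring: $4,950

Sum of clients served: 3,068.
Proportional shares (ignoring caps): Winslow Transit 3,663.92; Summit Youth 3,813.79; Bellamy Mentoring 4,622.29.
Cap binds for Summit Youth ($3,200); balance $8,900 reallocated over remaining clients served 2,101.
Shares after redistribution: Winslow Transit 3,935.32 → $3,950; Bellamy Mentoring 4,964.68 → $4,950.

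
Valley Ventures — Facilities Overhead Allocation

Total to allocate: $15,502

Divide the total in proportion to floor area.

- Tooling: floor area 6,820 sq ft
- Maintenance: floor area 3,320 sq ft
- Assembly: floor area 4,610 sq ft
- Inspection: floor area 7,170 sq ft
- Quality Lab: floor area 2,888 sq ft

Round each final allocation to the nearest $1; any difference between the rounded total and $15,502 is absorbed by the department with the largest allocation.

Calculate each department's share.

Total floor area = 24,808.
Raw shares: Tooling 6,820/24,808 × $15,502 = 4,261.68; Maintenance 3,320/24,808 × $15,502 = 2,074.60; Assembly 4,610/24,808 × $15,502 = 2,880.69; Inspection 7,170/24,808 × $15,502 = 4,480.38; Quality Lab 2,888/24,808 × $15,502 = 1,804.65.
Rounded to nearest $1: Tooling $4,262; Maintenance $2,075; Assembly $2,881; Inspection $4,480; Quality Lab $1,805. Sum = $15,503.
Difference $15,502 − $15,503 = −$1 applied to largest allocation (Inspection): Inspection becomes $4,479.

Tooling: $4,262; Maintenance: $2,075; Assembly: $2,881; Inspection: $4,479; Quality Lab: $1,805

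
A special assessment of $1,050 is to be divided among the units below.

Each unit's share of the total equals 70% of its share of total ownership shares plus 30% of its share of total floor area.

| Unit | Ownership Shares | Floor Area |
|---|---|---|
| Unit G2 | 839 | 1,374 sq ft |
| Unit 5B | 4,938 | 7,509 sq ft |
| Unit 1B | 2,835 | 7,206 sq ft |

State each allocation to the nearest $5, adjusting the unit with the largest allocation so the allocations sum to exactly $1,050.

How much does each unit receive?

Unit G2: $100 | Unit 5B: $565 | Unit 1B: $385

Ownership shares total 8,612; floor area total 16,089.
Combined weights (70% ownership shares + 30% floor area): Unit G2 0.0938; Unit 5B 0.5414; Unit 1B 0.3648.
Unrounded shares: Unit G2 98.51; Unit 5B 568.45; Unit 1B 383.04.
At nearest $5: Unit G2 $100; Unit 5B $570; Unit 1B $385. Sum = $1,055.
Difference $1,050 − $1,055 = −$5 applied to largest allocation (Unit 5B): Unit 5B becomes $565.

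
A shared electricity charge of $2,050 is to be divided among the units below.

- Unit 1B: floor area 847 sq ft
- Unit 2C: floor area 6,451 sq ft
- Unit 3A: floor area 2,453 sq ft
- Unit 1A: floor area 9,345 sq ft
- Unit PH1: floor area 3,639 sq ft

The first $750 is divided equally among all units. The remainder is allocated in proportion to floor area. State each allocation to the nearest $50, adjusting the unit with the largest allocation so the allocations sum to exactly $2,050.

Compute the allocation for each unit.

First tranche $750 split equally: $150 each.
Remainder $1,300 by floor area (total 22,735): Unit 1B 48.43 → $50; Unit 2C 368.87 → $350; Unit 3A 140.26 → $150; Unit 1A 534.35 → $550; Unit PH1 208.08 → $200.
Totals: Unit 1B $150 + $50 = $200; Unit 2C $150 + $350 = $500; Unit 3A $150 + $150 = $300; Unit 1A $150 + $550 = $700; Unit PH1 $150 + $200 = $350.

Unit 1B: $200 · Unit 2C: $500 · Unit 3A: $300 · Unit 1A: $700 · Unit PH1: $350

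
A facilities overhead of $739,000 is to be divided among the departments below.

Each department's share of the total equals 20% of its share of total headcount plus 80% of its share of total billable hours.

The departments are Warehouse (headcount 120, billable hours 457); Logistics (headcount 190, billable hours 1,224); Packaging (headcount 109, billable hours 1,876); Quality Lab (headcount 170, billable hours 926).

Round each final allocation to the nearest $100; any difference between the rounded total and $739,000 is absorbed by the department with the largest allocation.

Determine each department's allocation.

Warehouse: $90,400 | Logistics: $209,100 | Packaging: $274,700 | Quality Lab: $164,800

Headcount total 589; billable hours total 4,483.
Composite weights (20% headcount + 80% billable hours): Warehouse 0.1223; Logistics 0.2829; Packaging 0.3718; Quality Lab 0.2230.
Unrounded shares: Warehouse 90,379.38; Logistics 209,093.61; Packaging 274,751.11; Quality Lab 164,775.90.
After rounding ($100): Warehouse $90,400; Logistics $209,100; Packaging $274,800; Quality Lab $164,800. Sum = $739,100.
Difference $739,000 − $739,100 = −$100 applied to largest allocation (Packaging): Packaging becomes $274,700.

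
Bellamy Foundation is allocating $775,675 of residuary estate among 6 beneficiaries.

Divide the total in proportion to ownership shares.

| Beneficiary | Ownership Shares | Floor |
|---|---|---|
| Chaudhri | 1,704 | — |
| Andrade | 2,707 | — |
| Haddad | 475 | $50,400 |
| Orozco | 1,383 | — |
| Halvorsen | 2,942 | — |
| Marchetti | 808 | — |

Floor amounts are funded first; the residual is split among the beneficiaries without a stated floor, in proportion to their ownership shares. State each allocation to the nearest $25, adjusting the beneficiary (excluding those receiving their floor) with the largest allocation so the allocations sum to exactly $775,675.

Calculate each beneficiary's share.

Chaudhri: $129,500; Andrade: $205,700; Haddad: $50,400; Orozco: $105,100; Halvorsen: $223,575; Marchetti: $61,400

Minimums first: Haddad $50,400. Residual $725,275.
Residual split over remaining ownership shares 9,544: Chaudhri 129,491.68 → $129,500; Andrade 205,712.43 → $205,700; Orozco 105,098.00 → $105,100; Halvorsen 223,570.73 → $223,575; Marchetti 61,402.16 → $61,400.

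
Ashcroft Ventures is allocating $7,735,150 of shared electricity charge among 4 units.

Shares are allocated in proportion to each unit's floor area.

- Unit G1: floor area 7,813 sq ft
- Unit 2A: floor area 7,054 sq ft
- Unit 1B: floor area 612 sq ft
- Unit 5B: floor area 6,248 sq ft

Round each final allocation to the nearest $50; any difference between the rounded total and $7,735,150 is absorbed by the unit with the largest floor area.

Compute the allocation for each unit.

Sum of floor area: 21,727.
Pro-rata amounts: Unit G1 7,813/21,727 × $7,735,150 = 2,781,549.54; Unit 2A 7,054/21,727 × $7,735,150 = 2,511,333.74; Unit 1B 612/21,727 × $7,735,150 = 217,881.52; Unit 5B 6,248/21,727 × $7,735,150 = 2,224,385.20.
At nearest $50: Unit G1 $2,781,550; Unit 2A $2,511,350; Unit 1B $217,900; Unit 5B $2,224,400. Sum = $7,735,200.
Difference $7,735,150 − $7,735,200 = −$50 applied to largest floor area (Unit G1): Unit G1 becomes $2,781,500.

Unit G1: $2,781,500 · Unit 2A: $2,511,350 · Unit 1B: $217,900 · Unit 5B: $2,224,400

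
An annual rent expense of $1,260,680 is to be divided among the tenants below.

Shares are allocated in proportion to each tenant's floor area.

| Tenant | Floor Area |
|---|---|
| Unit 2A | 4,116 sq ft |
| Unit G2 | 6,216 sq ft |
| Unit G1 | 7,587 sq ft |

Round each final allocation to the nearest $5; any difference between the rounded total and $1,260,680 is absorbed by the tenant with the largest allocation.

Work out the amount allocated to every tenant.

Floor area total: 17,919.
Unrounded shares: Unit 2A 4,116/17,919 × $1,260,680 = 289,578.60; Unit G2 6,216/17,919 × $1,260,680 = 437,322.78; Unit G1 7,587/17,919 × $1,260,680 = 533,778.62.
At nearest $5: Unit 2A $289,580; Unit G2 $437,325; Unit G1 $533,780. Sum = $1,260,685.
Difference $1,260,680 − $1,260,685 = −$5 applied to largest allocation (Unit G1): Unit G1 becomes $533,775.

Unit 2A: $289,580; Unit G2: $437,325; Unit G1: $533,775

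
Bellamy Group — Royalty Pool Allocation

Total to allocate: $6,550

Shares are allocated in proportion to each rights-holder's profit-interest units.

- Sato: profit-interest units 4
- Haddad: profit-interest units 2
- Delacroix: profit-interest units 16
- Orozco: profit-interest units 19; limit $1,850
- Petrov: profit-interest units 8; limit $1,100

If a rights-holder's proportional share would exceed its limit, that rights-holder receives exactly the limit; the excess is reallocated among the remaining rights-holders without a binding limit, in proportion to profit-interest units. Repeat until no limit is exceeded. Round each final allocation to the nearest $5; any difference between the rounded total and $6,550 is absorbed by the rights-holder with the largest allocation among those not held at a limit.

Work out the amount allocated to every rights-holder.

Combined profit-interest units = 49.
Proportional shares (ignoring caps): Sato 534.69; Haddad 267.35; Delacroix 2,138.78; Orozco 2,539.80; Petrov 1,069.39.
Capped: Orozco ($1,850); balance $4,700 reallocated over remaining profit-interest units 30.
Capped: Petrov ($1,100); balance $3,600 reallocated over remaining profit-interest units 22.
Redistributed shares: Sato 654.55 → $655; Haddad 327.27 → $325; Delacroix 2,618.18 → $2,620.

Sato: $655; Haddad: $325; Delacroix: $2,620; Orozco: $1,850; Petrov: $1,100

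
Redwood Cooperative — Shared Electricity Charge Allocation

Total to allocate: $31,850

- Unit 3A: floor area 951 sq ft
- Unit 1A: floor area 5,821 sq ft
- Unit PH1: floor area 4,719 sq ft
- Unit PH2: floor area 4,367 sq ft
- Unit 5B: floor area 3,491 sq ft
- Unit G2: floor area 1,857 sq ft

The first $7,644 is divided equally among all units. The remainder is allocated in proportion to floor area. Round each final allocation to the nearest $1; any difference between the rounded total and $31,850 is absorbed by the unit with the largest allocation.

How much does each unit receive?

Unit 3A: $2,360; Unit 1A: $7,917; Unit PH1: $6,661; Unit PH2: $6,259; Unit 5B: $5,259; Unit G2: $3,394

First tranche $7,644 split equally: $1,274 each.
Remainder $24,206 by floor area (total 21,206): Unit 3A 1,085.54 → $1,086; Unit 1A 6,644.49 → $6,644; Unit PH1 5,386.59 → $5,387; Unit PH2 4,984.80 → $4,985; Unit 5B 3,984.87 → $3,985; Unit G2 2,119.71 → $2,120.
Rounding difference −$1 on remainder applied to Unit 1A.
Totals: Unit 3A $1,274 + $1,086 = $2,360; Unit 1A $1,274 + $6,643 = $7,917; Unit PH1 $1,274 + $5,387 = $6,661; Unit PH2 $1,274 + $4,985 = $6,259; Unit 5B $1,274 + $3,985 = $5,259; Unit G2 $1,274 + $2,120 = $3,394.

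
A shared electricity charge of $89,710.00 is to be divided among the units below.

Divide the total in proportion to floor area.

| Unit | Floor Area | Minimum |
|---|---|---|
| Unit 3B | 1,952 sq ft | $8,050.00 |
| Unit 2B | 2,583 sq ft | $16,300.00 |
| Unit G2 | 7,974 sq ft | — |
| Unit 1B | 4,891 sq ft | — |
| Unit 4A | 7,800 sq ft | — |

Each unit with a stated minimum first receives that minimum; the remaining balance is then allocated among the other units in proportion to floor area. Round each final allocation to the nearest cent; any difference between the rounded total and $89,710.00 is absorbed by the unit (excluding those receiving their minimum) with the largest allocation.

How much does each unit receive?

Unit 3B: $8,050.00 · Unit 2B: $16,300.00 · Unit G2: $25,220.45 · Unit 1B: $15,469.43 · Unit 4A: $24,670.12

Minimums first: Unit 3B $8,050.00; Unit 2B $16,300.00. Remaining pool $65,360.00.
Remaining pool split over remaining floor area 20,665: Unit G2 25,220.4520 → $25,220.45; Unit 1B 15,469.4295 → $15,469.43; Unit 4A 24,670.1186 → $24,670.12.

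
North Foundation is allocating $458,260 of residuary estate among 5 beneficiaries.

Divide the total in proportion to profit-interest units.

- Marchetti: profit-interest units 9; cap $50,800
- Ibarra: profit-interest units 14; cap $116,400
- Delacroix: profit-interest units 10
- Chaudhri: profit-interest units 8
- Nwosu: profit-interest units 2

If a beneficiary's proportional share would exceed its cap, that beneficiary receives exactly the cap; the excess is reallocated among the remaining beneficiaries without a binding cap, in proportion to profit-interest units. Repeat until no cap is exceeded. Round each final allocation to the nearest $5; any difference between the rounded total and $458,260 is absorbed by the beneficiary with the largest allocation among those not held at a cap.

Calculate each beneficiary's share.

Profit-interest units total: 43.
Pro-rata shares before constraints: Marchetti 95,914.88; Ibarra 149,200.93; Delacroix 106,572.09; Chaudhri 85,257.67; Nwosu 21,314.42.
Capped: Marchetti ($50,800), Ibarra ($116,400); balance $291,060 reallocated over remaining profit-interest units 20.
Remaining shares: Delacroix 145,530.00 → $145,530; Chaudhri 116,424.00 → $116,425; Nwosu 29,106.00 → $29,105.

Marchetti: $50,800 | Ibarra: $116,400 | Delacroix: $145,530 | Chaudhri: $116,425 | Nwosu: $29,105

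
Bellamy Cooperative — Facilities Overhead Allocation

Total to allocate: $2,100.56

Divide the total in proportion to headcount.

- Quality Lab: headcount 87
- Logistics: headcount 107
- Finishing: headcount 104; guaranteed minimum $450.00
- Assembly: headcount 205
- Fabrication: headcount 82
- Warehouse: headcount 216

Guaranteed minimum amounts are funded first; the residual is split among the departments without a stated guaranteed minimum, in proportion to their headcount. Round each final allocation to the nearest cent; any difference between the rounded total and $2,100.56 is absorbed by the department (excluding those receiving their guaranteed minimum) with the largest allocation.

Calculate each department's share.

Fund the minimums — Finishing $450.00. Remaining pool $1,650.56.
Remaining pool split over remaining headcount 697: Quality Lab 206.0240 → $206.02; Logistics 253.3858 → $253.39; Assembly 485.4588 → $485.46; Fabrication 194.1835 → $194.18; Warehouse 511.5078 → $511.51.

Quality Lab: $206.02 | Logistics: $253.39 | Finishing: $450.00 | Assembly: $485.46 | Fabrication: $194.18 | Warehouse: $511.51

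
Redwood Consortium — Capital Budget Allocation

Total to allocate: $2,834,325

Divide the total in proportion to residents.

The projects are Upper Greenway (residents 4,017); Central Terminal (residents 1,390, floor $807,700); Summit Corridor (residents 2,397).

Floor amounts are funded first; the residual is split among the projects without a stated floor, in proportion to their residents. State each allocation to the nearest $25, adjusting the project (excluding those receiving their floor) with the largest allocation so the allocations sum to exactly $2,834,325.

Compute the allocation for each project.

Upper Greenway: $1,269,250 · Central Terminal: $807,700 · Summit Corridor: $757,375

Guaranteed amounts: Central Terminal $807,700. Remaining pool $2,026,625.
Remaining pool split over remaining residents 6,414: Upper Greenway 1,269,247.37 → $1,269,250; Summit Corridor 757,377.63 → $757,375.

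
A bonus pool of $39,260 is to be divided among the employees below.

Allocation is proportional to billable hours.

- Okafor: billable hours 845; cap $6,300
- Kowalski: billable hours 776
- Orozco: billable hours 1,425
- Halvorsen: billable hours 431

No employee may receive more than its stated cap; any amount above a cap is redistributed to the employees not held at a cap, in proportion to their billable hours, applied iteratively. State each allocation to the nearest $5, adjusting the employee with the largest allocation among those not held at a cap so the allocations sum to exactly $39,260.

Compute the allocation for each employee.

Total billable hours = 3,477.
Unconstrained shares: Okafor 9,541.18; Kowalski 8,762.08; Orozco 16,090.16; Halvorsen 4,866.57.
Capped: Okafor ($6,300); remaining pool $32,960 reallocated over remaining billable hours 2,632.
Remaining shares: Kowalski 9,717.69 → $9,720; Orozco 17,844.98 → $17,845; Halvorsen 5,397.33 → $5,395.

Okafor: $6,300; Kowalski: $9,720; Orozco: $17,845; Halvorsen: $5,395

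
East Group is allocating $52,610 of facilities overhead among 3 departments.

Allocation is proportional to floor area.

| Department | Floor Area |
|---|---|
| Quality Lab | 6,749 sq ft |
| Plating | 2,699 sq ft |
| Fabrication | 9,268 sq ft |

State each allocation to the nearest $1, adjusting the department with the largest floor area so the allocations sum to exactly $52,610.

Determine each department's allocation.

Combined floor area = 6,749 + 2,699 + 9,268 = 18,716.
Raw shares: Quality Lab 18,971.20; Plating 7,586.79; Fabrication 26,052.01.
Rounded to nearest $1: Quality Lab $18,971; Plating $7,587; Fabrication $26,052. Sum = $52,610.
Sum already equals the total — no adjustment.

Quality Lab: $18,971 | Plating: $7,587 | Fabrication: $26,052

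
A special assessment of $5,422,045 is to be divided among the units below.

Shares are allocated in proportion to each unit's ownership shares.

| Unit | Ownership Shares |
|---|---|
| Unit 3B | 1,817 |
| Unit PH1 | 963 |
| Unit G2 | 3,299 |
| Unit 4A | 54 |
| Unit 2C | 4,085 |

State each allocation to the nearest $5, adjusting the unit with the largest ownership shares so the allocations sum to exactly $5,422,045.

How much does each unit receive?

Unit 3B: $964,165; Unit PH1: $511,005; Unit G2: $1,750,570; Unit 4A: $28,655; Unit 2C: $2,167,650

Sum of ownership shares: 1,817 + 963 + 3,299 + 54 + 4,085 = 10,218.
Proportional shares: Unit 3B 964,166.74; Unit PH1 511,003.07; Unit G2 1,750,570.21; Unit 4A 28,654.38; Unit 2C 2,167,650.60.
At nearest $5: Unit 3B $964,165; Unit PH1 $511,005; Unit G2 $1,750,570; Unit 4A $28,655; Unit 2C $2,167,650. Sum = $5,422,045.
Sum already equals the total — no adjustment.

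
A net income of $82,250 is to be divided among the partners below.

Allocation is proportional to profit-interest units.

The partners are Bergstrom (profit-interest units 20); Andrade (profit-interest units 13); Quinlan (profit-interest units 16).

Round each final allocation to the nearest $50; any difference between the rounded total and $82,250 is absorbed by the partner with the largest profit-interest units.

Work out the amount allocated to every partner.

Bergstrom: $33,600; Andrade: $21,800; Quinlan: $26,850

Total profit-interest units = 49.
Unrounded shares: Bergstrom 20/49 × $82,250 = 33,571.43; Andrade 13/49 × $82,250 = 21,821.43; Quinlan 16/49 × $82,250 = 26,857.14.
After rounding ($50): Bergstrom $33,550; Andrade $21,800; Quinlan $26,850. Sum = $82,200.
Difference $82,250 − $82,200 = +$50 applied to largest profit-interest units (Bergstrom): Bergstrom becomes $33,600.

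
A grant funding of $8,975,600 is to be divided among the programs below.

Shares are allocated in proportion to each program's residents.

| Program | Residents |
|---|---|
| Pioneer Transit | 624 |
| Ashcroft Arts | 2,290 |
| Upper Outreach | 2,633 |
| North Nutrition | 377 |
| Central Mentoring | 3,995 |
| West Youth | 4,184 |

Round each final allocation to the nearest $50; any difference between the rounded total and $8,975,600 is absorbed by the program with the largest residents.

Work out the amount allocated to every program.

Total residents = 14,103.
Unrounded shares: Pioneer Transit 624/14,103 × $8,975,600 = 397,133.55; Ashcroft Arts 2,290/14,103 × $8,975,600 = 1,457,429.20; Upper Outreach 2,633/14,103 × $8,975,600 = 1,675,725.36; North Nutrition 377/14,103 × $8,975,600 = 239,934.85; Central Mentoring 3,995/14,103 × $8,975,600 = 2,542,545.70; West Youth 4,184/14,103 × $8,975,600 = 2,662,831.34.
At nearest $50: Pioneer Transit $397,150; Ashcroft Arts $1,457,450; Upper Outreach $1,675,750; North Nutrition $239,950; Central Mentoring $2,542,550; West Youth $2,662,850. Sum = $8,975,700.
Difference $8,975,600 − $8,975,700 = −$100 applied to largest residents (West Youth): West Youth becomes $2,662,750.

Pioneer Transit: $397,150 · Ashcroft Arts: $1,457,450 · Upper Outreach: $1,675,750 · North Nutrition: $239,950 · Central Mentoring: $2,542,550 · West Youth: $2,662,750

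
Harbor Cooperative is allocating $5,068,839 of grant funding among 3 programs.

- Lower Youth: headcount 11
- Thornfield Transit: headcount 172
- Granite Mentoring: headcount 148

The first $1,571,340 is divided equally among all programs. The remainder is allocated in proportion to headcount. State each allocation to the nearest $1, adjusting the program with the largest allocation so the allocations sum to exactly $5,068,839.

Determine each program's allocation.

$1,571,340 shared equally gives $523,780 per program.
Remainder $3,497,499 by headcount (total 331): Lower Youth 116,231.08 → $116,231; Thornfield Transit 1,817,431.505 → $1,817,432; Granite Mentoring 1,563,836.41 → $1,563,836.
Totals: Lower Youth $523,780 + $116,231 = $640,011; Thornfield Transit $523,780 + $1,817,432 = $2,341,212; Granite Mentoring $523,780 + $1,563,836 = $2,087,616.

Lower Youth: $640,011 | Thornfield Transit: $2,341,212 | Granite Mentoring: $2,087,616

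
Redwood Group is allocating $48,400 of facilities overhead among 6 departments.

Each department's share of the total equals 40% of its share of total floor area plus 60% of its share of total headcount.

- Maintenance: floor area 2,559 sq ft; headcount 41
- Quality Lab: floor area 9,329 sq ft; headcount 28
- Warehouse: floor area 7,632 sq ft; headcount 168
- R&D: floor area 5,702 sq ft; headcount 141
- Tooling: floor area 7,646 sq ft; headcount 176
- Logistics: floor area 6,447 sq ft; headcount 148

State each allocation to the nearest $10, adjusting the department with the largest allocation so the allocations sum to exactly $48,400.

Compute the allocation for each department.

Totals — floor area 39,315, headcount 702.
Blended shares (40% floor area + 60% headcount): Maintenance 0.0611; Quality Lab 0.1188; Warehouse 0.2212; R&D 0.1785; Tooling 0.2282; Logistics 0.1921.
Unrounded shares: Maintenance 2,956.20; Quality Lab 5,752.20; Warehouse 10,707.99; R&D 8,640.67; Tooling 11,045.83; Logistics 9,297.11.
After rounding ($10): Maintenance $2,960; Quality Lab $5,750; Warehouse $10,710; R&D $8,640; Tooling $11,050; Logistics $9,300. Sum = $48,410.
Difference $48,400 − $48,410 = −$10 applied to largest allocation (Tooling): Tooling becomes $11,040.

Maintenance: $2,960; Quality Lab: $5,750; Warehouse: $10,710; R&D: $8,640; Tooling: $11,040; Logistics: $9,300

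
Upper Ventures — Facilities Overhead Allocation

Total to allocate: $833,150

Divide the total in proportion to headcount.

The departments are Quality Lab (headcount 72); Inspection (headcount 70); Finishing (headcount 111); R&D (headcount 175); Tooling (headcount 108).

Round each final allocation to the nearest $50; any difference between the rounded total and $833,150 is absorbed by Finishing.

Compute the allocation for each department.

Sum of headcount: 536.
Pro-rata amounts: Quality Lab 72/536 × $833,150 = 111,915.67; Inspection 70/536 × $833,150 = 108,806.90; Finishing 111/536 × $833,150 = 172,536.66; R&D 175/536 × $833,150 = 272,017.26; Tooling 108/536 × $833,150 = 167,873.51.
After rounding ($50): Quality Lab $111,900; Inspection $108,800; Finishing $172,550; R&D $272,000; Tooling $167,850. Sum = $833,100.
Difference $833,150 − $833,100 = +$50 applied to Finishing: Finishing becomes $172,600.

Quality Lab: $111,900 · Inspection: $108,800 · Finishing: $172,600 · R&D: $272,000 · Tooling: $167,850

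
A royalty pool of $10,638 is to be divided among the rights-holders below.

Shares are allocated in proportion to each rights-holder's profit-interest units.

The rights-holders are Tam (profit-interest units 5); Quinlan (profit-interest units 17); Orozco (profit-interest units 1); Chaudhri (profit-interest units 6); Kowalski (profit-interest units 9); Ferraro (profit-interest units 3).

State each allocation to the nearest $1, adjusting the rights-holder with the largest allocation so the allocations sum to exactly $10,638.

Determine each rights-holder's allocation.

Tam: $1,297 | Quinlan: $4,412 | Orozco: $259 | Chaudhri: $1,557 | Kowalski: $2,335 | Ferraro: $778

Sum of profit-interest units: 41.
Pro-rata amounts: Tam 5/41 × $10,638 = 1,297.32; Quinlan 17/41 × $10,638 = 4,410.88; Orozco 1/41 × $10,638 = 259.46; Chaudhri 6/41 × $10,638 = 1,556.78; Kowalski 9/41 × $10,638 = 2,335.17; Ferraro 3/41 × $10,638 = 778.39.
Rounded to nearest $1: Tam $1,297; Quinlan $4,411; Orozco $259; Chaudhri $1,557; Kowalski $2,335; Ferraro $778. Sum = $10,637.
Difference $10,638 − $10,637 = +$1 applied to largest allocation (Quinlan): Quinlan becomes $4,412.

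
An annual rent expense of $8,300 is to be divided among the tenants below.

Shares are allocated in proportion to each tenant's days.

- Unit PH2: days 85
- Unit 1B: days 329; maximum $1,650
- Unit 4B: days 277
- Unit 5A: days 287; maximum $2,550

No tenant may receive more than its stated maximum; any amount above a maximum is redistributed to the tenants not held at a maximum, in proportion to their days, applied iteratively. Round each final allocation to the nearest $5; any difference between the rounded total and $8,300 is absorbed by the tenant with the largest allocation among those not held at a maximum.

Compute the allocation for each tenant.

Unit PH2: $965 · Unit 1B: $1,650 · Unit 4B: $3,135 · Unit 5A: $2,550

Days total: 978.
Proportional shares (ignoring caps): Unit PH2 721.37; Unit 1B 2,792.13; Unit 4B 2,350.82; Unit 5A 2,435.69.
Held at cap: Unit 1B ($1,650); residual $6,650 reallocated over remaining days 649.
Held at cap: Unit 5A ($2,550); residual $4,100 reallocated over remaining days 362.
Shares after redistribution: Unit PH2 962.71 → $965; Unit 4B 3,137.29 → $3,135.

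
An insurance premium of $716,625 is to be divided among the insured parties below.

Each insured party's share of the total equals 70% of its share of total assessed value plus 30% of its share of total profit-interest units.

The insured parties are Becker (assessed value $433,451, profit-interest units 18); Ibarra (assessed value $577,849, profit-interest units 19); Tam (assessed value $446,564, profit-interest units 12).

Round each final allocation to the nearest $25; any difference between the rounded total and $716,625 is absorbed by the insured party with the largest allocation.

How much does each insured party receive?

Becker: $228,125 | Ibarra: $282,200 | Tam: $206,300

Totals — assessed value 1,457,864, profit-interest units 49.
Combined weights (70% assessed value + 30% profit-interest units): Becker 0.3183; Ibarra 0.3938; Tam 0.2879.
Raw shares: Becker 228,121.47; Ibarra 282,194.99; Tam 206,308.54.
Rounded to nearest $25: Becker $228,125; Ibarra $282,200; Tam $206,300. Sum = $716,625.
No rounding difference to absorb.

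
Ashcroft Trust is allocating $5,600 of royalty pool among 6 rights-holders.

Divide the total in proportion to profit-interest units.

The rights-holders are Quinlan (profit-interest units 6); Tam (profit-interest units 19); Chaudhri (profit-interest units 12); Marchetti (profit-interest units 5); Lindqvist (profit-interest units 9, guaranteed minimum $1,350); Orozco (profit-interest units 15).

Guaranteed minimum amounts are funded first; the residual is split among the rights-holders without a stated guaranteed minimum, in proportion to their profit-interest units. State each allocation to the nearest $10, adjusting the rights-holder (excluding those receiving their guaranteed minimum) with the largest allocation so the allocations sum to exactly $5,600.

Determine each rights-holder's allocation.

Quinlan: $450; Tam: $1,420; Chaudhri: $890; Marchetti: $370; Lindqvist: $1,350; Orozco: $1,120

Guaranteed amounts: Lindqvist $1,350. Balance $4,250.
Balance split over remaining profit-interest units 57: Quinlan 447.37 → $450; Tam 1,416.67 → $1,420; Chaudhri 894.74 → $890; Marchetti 372.81 → $370; Orozco 1,118.42 → $1,120.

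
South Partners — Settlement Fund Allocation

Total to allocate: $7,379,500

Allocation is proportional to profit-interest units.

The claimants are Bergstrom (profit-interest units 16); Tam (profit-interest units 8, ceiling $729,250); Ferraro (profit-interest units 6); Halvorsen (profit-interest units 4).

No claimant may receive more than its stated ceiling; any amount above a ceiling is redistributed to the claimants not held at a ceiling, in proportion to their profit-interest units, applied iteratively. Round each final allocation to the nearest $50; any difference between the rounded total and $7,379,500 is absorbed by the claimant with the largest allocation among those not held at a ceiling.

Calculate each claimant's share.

Total profit-interest units = 34.
Pro-rata shares before constraints: Bergstrom 3,472,705.88; Tam 1,736,352.94; Ferraro 1,302,264.71; Halvorsen 868,176.47.
Capped: Tam ($729,250); residual $6,650,250 reallocated over remaining profit-interest units 26.
Redistributed shares: Bergstrom 4,092,461.54 → $4,092,450; Ferraro 1,534,673.08 → $1,534,650; Halvorsen 1,023,115.38 → $1,023,100.
Rounding difference +$50 applied to Bergstrom → $4,092,500.

Bergstrom: $4,092,500 | Tam: $729,250 | Ferraro: $1,534,650 | Halvorsen: $1,023,100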